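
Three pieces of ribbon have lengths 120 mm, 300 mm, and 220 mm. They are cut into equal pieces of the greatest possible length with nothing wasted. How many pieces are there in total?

32

Piece length = gcd(120, 300, 220).
120 = 2^3 × 3 × 5
300 = 2^2 × 3 × 5^2
220 = 2^2 × 5 × 11
gcd(120, 300, 220) = 2^2 × 5 = 20.
Total pieces = 120/20 + 300/20 + 220/20 = 6 + 15 + 11 = 32.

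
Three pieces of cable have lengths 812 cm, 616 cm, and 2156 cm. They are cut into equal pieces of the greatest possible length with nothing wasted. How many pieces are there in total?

Piece length = gcd(812, 616, 2156).
812 = 2^2 × 7 × 29
616 = 2^3 × 7 × 11
2156 = 2^2 × 7^2 × 11
gcd(812, 616, 2156) = 2^2 × 7 = 28.
Total pieces = 812/28 + 616/28 + 2156/28 = 29 + 22 + 77 = 128.

128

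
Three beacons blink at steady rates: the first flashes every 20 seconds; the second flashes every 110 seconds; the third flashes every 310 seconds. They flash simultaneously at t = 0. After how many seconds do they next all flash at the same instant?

They coincide at every common multiple of the periods; the first is the LCM.
20 = 2^2 × 5
110 = 2 × 5 × 11
310 = 2 × 5 × 31
LCM(20, 110, 310) = 2^2 × 5 × 11 × 31 = 6820.

6820 seconds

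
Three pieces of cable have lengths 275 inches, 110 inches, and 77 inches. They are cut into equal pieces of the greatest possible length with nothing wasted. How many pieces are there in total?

42

Piece length = gcd(275, 110, 77).
275 = 5^2 × 11
110 = 2 × 5 × 11
77 = 7 × 11
gcd(275, 110, 77) = 11.
Total pieces = 275/11 + 110/11 + 77/11 = 25 + 10 + 7 = 42.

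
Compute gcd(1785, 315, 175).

35

1785 = 3 × 5 × 7 × 17
315 = 3^2 × 5 × 7
175 = 5^2 × 7
gcd(1785, 315, 175) = 5 × 7 = 35.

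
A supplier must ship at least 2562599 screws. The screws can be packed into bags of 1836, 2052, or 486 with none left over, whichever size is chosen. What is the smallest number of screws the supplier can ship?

The number of screws must be a common multiple of 1836, 2052, and 486, so a multiple of their LCM.
1836 = 2^2 × 3^3 × 17
2052 = 2^2 × 3^3 × 19
486 = 2 × 3^5
LCM(1836, 2052, 486) = 2^2 × 3^5 × 17 × 19 = 313956.
Smallest multiple of 313956 that is ≥ 2562599: ⌈2562599/313956⌉ × 313956 = 9 × 313956 = 2825604.

2825604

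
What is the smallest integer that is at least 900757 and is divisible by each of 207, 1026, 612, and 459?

The integer must be a common multiple of 207, 1026, 612, and 459, so a multiple of their LCM.
207 = 3^2 × 23
1026 = 2 × 3^3 × 19
612 = 2^2 × 3^2 × 17
459 = 3^3 × 17
LCM(207, 1026, 612, 459) = 2^2 × 3^3 × 17 × 19 × 23 = 802332.
Smallest multiple of 802332 that is ≥ 900757: ⌈900757/802332⌉ × 802332 = 2 × 802332 = 1604664.

1604664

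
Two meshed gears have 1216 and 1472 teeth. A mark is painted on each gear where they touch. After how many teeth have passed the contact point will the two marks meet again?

The first simultaneous occurrence is after LCM of the individual periods.
1216 = 2^6 × 19
1472 = 2^6 × 23
LCM(1216, 1472) = 2^6 × 19 × 23 = 27968.

27968 teeth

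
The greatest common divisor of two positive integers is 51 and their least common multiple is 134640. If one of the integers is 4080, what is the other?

For two integers, gcd × lcm = product, so the other is (51 × 134640) / 4080 = 6866640 / 4080 = 1683.

1683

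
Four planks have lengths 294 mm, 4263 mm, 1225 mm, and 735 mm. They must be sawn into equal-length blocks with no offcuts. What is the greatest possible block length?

49 mm

The block length must divide every plank, so the greatest is gcd(294, 4263, 1225, 735).
294 = 2 × 3 × 7^2
4263 = 3 × 7^2 × 29
1225 = 5^2 × 7^2
735 = 3 × 5 × 7^2
gcd(294, 4263, 1225, 735) = 7^2 = 49.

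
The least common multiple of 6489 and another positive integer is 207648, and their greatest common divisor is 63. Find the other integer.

gcd × lcm = product of the two integers, so the other integer is (63 × 207648) / 6489 = 2016.

2016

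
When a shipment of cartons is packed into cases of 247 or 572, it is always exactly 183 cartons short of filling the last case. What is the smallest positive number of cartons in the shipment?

10685

Being 183 short of a full case of size k means N ≡ −183 (mod k), i.e. N + 183 is a multiple of each size.
247 = 13 × 19
572 = 2^2 × 11 × 13
LCM(247, 572) = 2^2 × 11 × 13 × 19 = 10868.
Smallest positive N is 10868 − 183 = 10685.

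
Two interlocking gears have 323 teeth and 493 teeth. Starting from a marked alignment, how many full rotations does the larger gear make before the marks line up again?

19 rotations

The first common completion time is the LCM of the periods.
323 = 17 × 19
493 = 17 × 29
LCM(323, 493) = 17 × 19 × 29 = 9367.
Rotations for period 493: 9367 / 493 = 19.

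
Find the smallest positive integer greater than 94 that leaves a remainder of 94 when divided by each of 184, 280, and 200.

N − 94 must be a common multiple of 184, 280, and 200.
184 = 2^3 × 23
280 = 2^3 × 5 × 7
200 = 2^3 × 5^2
LCM(184, 280, 200) = 2^3 × 5^2 × 7 × 23 = 32200.
Smallest N > 94 is LCM + 94 = 32200 + 94 = 32294.

32294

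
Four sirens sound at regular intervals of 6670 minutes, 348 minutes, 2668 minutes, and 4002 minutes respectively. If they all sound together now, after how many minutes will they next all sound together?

We need the least common multiple of the intervals.
6670 = 2 × 5 × 23 × 29
348 = 2^2 × 3 × 29
2668 = 2^2 × 23 × 29
4002 = 2 × 3 × 23 × 29
LCM(6670, 348, 2668, 4002) = 2^2 × 3 × 5 × 23 × 29 = 40020.

40020 minutes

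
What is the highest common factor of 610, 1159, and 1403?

610 = 2 × 5 × 61
1159 = 19 × 61
1403 = 23 × 61
gcd(610, 1159, 1403) = 61.

61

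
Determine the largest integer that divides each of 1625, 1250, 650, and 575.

25

1625 = 5^3 × 13
1250 = 2 × 5^4
650 = 2 × 5^2 × 13
575 = 5^2 × 23
gcd(1625, 1250, 650, 575) = 5^2 = 25.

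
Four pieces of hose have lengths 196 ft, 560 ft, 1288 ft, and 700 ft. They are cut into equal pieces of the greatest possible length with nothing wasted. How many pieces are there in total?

98

Piece length = gcd(196, 560, 1288, 700).
196 = 2^2 × 7^2
560 = 2^4 × 5 × 7
1288 = 2^3 × 7 × 23
700 = 2^2 × 5^2 × 7
gcd(196, 560, 1288, 700) = 2^2 × 7 = 28.
Total pieces = 196/28 + 560/28 + 1288/28 + 700/28 = 7 + 20 + 46 + 25 = 98.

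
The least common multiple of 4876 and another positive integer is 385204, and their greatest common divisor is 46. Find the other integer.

3634

gcd × lcm = product of the two integers, so the other integer is (46 × 385204) / 4876 = 3634.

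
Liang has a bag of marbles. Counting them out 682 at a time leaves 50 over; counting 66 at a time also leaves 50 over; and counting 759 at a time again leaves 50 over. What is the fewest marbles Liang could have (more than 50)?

47108

N − 50 must be a common multiple of 682, 66, and 759.
682 = 2 × 11 × 31
66 = 2 × 3 × 11
759 = 3 × 11 × 23
LCM(682, 66, 759) = 2 × 3 × 11 × 23 × 31 = 47058.
Smallest N > 50 is LCM + 50 = 47058 + 50 = 47108.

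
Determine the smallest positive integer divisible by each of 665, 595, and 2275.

665 = 5 × 7 × 19
595 = 5 × 7 × 17
2275 = 5^2 × 7 × 13
LCM(665, 595, 2275) = 5^2 × 7 × 13 × 17 × 19 = 734825.

734825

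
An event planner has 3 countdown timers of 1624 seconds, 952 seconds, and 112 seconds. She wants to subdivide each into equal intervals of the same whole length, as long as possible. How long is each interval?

The interval must divide each timer length; the longest such is the gcd.
1624 = 2^3 × 7 × 29
952 = 2^3 × 7 × 17
112 = 2^4 × 7
gcd(1624, 952, 112) = 2^3 × 7 = 56.

56 seconds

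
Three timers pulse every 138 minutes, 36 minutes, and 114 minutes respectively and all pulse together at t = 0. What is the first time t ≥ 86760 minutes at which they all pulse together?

Joint pulses occur at multiples of LCM(138, 36, 114).
138 = 2 × 3 × 23
36 = 2^2 × 3^2
114 = 2 × 3 × 19
LCM(138, 36, 114) = 2^2 × 3^2 × 19 × 23 = 15732.
Smallest multiple of 15732 that is ≥ 86760: ⌈86760/15732⌉ × 15732 = 6 × 15732 = 94392.

94392 minutes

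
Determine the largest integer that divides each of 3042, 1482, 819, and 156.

39

3042 = 2 × 3^2 × 13^2
1482 = 2 × 3 × 13 × 19
819 = 3^2 × 7 × 13
156 = 2^2 × 3 × 13
gcd(3042, 1482, 819, 156) = 3 × 13 = 39.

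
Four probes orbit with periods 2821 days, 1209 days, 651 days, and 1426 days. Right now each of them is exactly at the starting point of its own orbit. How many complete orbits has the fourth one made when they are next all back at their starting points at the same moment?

273 orbits

The first common completion time is the LCM of the periods.
2821 = 7 × 13 × 31
1209 = 3 × 13 × 31
651 = 3 × 7 × 31
1426 = 2 × 23 × 31
LCM(2821, 1209, 651, 1426) = 2 × 3 × 7 × 13 × 23 × 31 = 389298.
Orbits for period 1426: 389298 / 1426 = 273.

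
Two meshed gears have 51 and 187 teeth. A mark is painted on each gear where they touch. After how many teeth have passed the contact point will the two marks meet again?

561 teeth

We need the least common multiple of the intervals.
51 = 3 × 17
187 = 11 × 17
LCM(51, 187) = 3 × 11 × 17 = 561.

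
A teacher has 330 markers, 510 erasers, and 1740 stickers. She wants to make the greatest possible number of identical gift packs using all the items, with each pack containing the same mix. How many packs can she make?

The pack count must divide each quantity, so the greatest is gcd(330, 510, 1740).
330 = 2 × 3 × 5 × 11
510 = 2 × 3 × 5 × 17
1740 = 2^2 × 3 × 5 × 29
gcd(330, 510, 1740) = 2 × 3 × 5 = 30.

30 packs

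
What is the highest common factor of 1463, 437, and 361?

1463 = 7 × 11 × 19
437 = 19 × 23
361 = 19^2
gcd(1463, 437, 361) = 19.

19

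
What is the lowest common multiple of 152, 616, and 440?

58520

152 = 2^3 × 19
616 = 2^3 × 7 × 11
440 = 2^3 × 5 × 11
LCM(152, 616, 440) = 2^3 × 5 × 7 × 11 × 19 = 58520.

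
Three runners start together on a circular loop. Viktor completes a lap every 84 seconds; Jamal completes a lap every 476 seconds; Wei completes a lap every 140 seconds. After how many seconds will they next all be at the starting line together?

7140 seconds

They coincide at every common multiple of the periods; the first is the LCM.
84 = 2^2 × 3 × 7
476 = 2^2 × 7 × 17
140 = 2^2 × 5 × 7
LCM(84, 476, 140) = 2^2 × 3 × 5 × 7 × 17 = 7140.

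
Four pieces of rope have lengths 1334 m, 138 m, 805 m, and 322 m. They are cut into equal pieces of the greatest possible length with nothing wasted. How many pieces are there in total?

113

Piece length = gcd(1334, 138, 805, 322).
1334 = 2 × 23 × 29
138 = 2 × 3 × 23
805 = 5 × 7 × 23
322 = 2 × 7 × 23
gcd(1334, 138, 805, 322) = 23.
Total pieces = 1334/23 + 138/23 + 805/23 + 322/23 = 58 + 6 + 35 + 14 = 113.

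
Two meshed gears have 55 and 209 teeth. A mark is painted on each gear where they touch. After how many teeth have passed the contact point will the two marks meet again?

1045 teeth

We need the least common multiple of the intervals.
55 = 5 × 11
209 = 11 × 19
LCM(55, 209) = 5 × 11 × 19 = 1045.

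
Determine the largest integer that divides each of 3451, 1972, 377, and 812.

3451 = 7 × 17 × 29
1972 = 2^2 × 17 × 29
377 = 13 × 29
812 = 2^2 × 7 × 29
gcd(3451, 1972, 377, 812) = 29.

29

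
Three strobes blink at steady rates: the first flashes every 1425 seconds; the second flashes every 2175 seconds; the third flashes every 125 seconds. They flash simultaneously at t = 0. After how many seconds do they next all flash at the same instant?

206625 seconds

They coincide at every common multiple of the periods; the first is the LCM.
1425 = 3 × 5^2 × 19
2175 = 3 × 5^2 × 29
125 = 5^3
LCM(1425, 2175, 125) = 3 × 5^3 × 19 × 29 = 206625.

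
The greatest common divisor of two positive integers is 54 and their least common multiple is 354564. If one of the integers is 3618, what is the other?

For two integers, gcd × lcm = product, so the other is (54 × 354564) / 3618 = 19146456 / 3618 = 5292.

5292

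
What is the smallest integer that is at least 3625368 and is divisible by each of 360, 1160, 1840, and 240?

The integer must be a common multiple of 360, 1160, 1840, and 240, so a multiple of their LCM.
360 = 2^3 × 3^2 × 5
1160 = 2^3 × 5 × 29
1840 = 2^4 × 5 × 23
240 = 2^4 × 3 × 5
LCM(360, 1160, 1840, 240) = 2^4 × 3^2 × 5 × 23 × 29 = 480240.
Smallest multiple of 480240 that is ≥ 3625368: ⌈3625368/480240⌉ × 480240 = 8 × 480240 = 3841920.

3841920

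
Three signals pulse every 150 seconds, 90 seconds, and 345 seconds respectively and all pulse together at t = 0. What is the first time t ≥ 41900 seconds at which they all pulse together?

Joint pulses occur at multiples of LCM(150, 90, 345).
150 = 2 × 3 × 5^2
90 = 2 × 3^2 × 5
345 = 3 × 5 × 23
LCM(150, 90, 345) = 2 × 3^2 × 5^2 × 23 = 10350.
Smallest multiple of 10350 that is ≥ 41900: ⌈41900/10350⌉ × 10350 = 5 × 10350 = 51750.

51750 seconds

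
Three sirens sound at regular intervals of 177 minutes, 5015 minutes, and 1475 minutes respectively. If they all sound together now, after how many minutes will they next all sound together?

75225 minutes

The first simultaneous occurrence is after LCM of the individual periods.
177 = 3 × 59
5015 = 5 × 17 × 59
1475 = 5^2 × 59
LCM(177, 5015, 1475) = 3 × 5^2 × 17 × 59 = 75225.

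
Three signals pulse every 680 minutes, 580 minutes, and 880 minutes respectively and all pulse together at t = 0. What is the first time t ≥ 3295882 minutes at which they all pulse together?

3470720 minutes

Joint pulses occur at multiples of LCM(680, 580, 880).
680 = 2^3 × 5 × 17
580 = 2^2 × 5 × 29
880 = 2^4 × 5 × 11
LCM(680, 580, 880) = 2^4 × 5 × 11 × 17 × 29 = 433840.
Smallest multiple of 433840 that is ≥ 3295882: ⌈3295882/433840⌉ × 433840 = 8 × 433840 = 3470720.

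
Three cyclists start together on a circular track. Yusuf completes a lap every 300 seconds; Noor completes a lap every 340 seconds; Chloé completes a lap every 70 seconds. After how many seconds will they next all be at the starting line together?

We need the least common multiple of the intervals.
300 = 2^2 × 3 × 5^2
340 = 2^2 × 5 × 17
70 = 2 × 5 × 7
LCM(300, 340, 70) = 2^2 × 3 × 5^2 × 7 × 17 = 35700.

35700 seconds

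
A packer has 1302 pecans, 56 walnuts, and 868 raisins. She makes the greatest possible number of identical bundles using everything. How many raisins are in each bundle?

Number of bundles = gcd(1302, 56, 868).
1302 = 2 × 3 × 7 × 31
56 = 2^3 × 7
868 = 2^2 × 7 × 31
gcd(1302, 56, 868) = 2 × 7 = 14.
raisins per bundle = 868 / 14 = 62.

62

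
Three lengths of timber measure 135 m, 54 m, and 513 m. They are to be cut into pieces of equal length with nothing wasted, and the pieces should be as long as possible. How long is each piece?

27 m

Each piece length must divide every original length, so the longest possible is gcd(135, 54, 513).
135 = 3^3 × 5
54 = 2 × 3^3
513 = 3^3 × 19
gcd(135, 54, 513) = 3^3 = 27.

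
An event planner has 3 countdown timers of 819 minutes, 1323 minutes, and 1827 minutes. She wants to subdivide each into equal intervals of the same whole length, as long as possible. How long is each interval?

63 minutes

The interval must divide each timer length; the longest such is the gcd.
819 = 3^2 × 7 × 13
1323 = 3^3 × 7^2
1827 = 3^2 × 7 × 29
gcd(819, 1323, 1827) = 3^2 × 7 = 63.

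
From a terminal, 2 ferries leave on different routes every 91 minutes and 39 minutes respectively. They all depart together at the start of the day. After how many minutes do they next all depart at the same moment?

We need the least common multiple of the intervals.
91 = 7 × 13
39 = 3 × 13
LCM(91, 39) = 3 × 7 × 13 = 273.

273 minutes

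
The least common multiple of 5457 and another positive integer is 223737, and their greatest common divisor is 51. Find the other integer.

gcd × lcm = product of the two integers, so the other integer is (51 × 223737) / 5457 = 2091.

2091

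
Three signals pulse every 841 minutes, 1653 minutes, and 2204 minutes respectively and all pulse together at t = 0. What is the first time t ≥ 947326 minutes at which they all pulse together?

958740 minutes

Joint pulses occur at multiples of LCM(841, 1653, 2204).
841 = 29^2
1653 = 3 × 19 × 29
2204 = 2^2 × 19 × 29
LCM(841, 1653, 2204) = 2^2 × 3 × 19 × 29^2 = 191748.
Smallest multiple of 191748 that is ≥ 947326: ⌈947326/191748⌉ × 191748 = 5 × 191748 = 958740.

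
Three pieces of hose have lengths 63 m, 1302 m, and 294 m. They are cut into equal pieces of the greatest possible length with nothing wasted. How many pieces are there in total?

Piece length = gcd(63, 1302, 294).
63 = 3^2 × 7
1302 = 2 × 3 × 7 × 31
294 = 2 × 3 × 7^2
gcd(63, 1302, 294) = 3 × 7 = 21.
Total pieces = 63/21 + 1302/21 + 294/21 = 3 + 62 + 14 = 79.

79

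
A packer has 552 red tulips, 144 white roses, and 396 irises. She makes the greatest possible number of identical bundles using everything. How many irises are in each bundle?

33

Number of bundles = gcd(552, 144, 396).
552 = 2^3 × 3 × 23
144 = 2^4 × 3^2
396 = 2^2 × 3^2 × 11
gcd(552, 144, 396) = 2^2 × 3 = 12.
irises per bundle = 396 / 12 = 33.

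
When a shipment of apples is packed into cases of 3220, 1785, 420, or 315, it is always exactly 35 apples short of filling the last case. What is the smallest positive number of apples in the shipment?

492625

Being 35 short of a full case of size k means N ≡ −35 (mod k), i.e. N + 35 is a multiple of each size.
3220 = 2^2 × 5 × 7 × 23
1785 = 3 × 5 × 7 × 17
420 = 2^2 × 3 × 5 × 7
315 = 3^2 × 5 × 7
LCM(3220, 1785, 420, 315) = 2^2 × 3^2 × 5 × 7 × 17 × 23 = 492660.
Smallest positive N is 492660 − 35 = 492625.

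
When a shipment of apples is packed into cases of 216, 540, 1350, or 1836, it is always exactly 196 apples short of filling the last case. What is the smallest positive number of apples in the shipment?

91604

Being 196 short of a full case of size k means N ≡ −196 (mod k), i.e. N + 196 is a multiple of each size.
216 = 2^3 × 3^3
540 = 2^2 × 3^3 × 5
1350 = 2 × 3^3 × 5^2
1836 = 2^2 × 3^3 × 17
LCM(216, 540, 1350, 1836) = 2^3 × 3^3 × 5^2 × 17 = 91800.
Smallest positive N is 91800 − 196 = 91604.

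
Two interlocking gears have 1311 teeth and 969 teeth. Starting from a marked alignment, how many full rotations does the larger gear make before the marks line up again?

All finish a whole number of cycles simultaneously at t = LCM of the periods.
1311 = 3 × 19 × 23
969 = 3 × 17 × 19
LCM(1311, 969) = 3 × 17 × 19 × 23 = 22287.
Rotations for period 1311: 22287 / 1311 = 17.

17 rotations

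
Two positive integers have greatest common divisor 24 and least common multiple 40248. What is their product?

For any two positive integers, gcd × lcm = product = 24 × 40248 = 965952.

965952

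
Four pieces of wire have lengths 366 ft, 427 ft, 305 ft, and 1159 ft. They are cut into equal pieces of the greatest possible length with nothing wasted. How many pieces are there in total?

37

Piece length = gcd(366, 427, 305, 1159).
366 = 2 × 3 × 61
427 = 7 × 61
305 = 5 × 61
1159 = 19 × 61
gcd(366, 427, 305, 1159) = 61.
Total pieces = 366/61 + 427/61 + 305/61 + 1159/61 = 6 + 7 + 5 + 19 = 37.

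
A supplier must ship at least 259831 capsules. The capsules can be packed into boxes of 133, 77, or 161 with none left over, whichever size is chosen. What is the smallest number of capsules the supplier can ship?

269192

The number of capsules must be a common multiple of 133, 77, and 161, so a multiple of their LCM.
133 = 7 × 19
77 = 7 × 11
161 = 7 × 23
LCM(133, 77, 161) = 7 × 11 × 19 × 23 = 33649.
Smallest multiple of 33649 that is ≥ 259831: ⌈259831/33649⌉ × 33649 = 8 × 33649 = 269192.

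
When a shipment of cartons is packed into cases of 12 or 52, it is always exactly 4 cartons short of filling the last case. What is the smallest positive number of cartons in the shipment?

Being 4 short of a full case of size k means N ≡ −4 (mod k), i.e. N + 4 is a multiple of each size.
12 = 2^2 × 3
52 = 2^2 × 13
LCM(12, 52) = 2^2 × 3 × 13 = 156.
Smallest positive N is 156 − 4 = 152.

152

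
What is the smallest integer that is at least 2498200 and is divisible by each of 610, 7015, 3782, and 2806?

2609580

The integer must be a common multiple of 610, 7015, 3782, and 2806, so a multiple of their LCM.
610 = 2 × 5 × 61
7015 = 5 × 23 × 61
3782 = 2 × 31 × 61
2806 = 2 × 23 × 61
LCM(610, 7015, 3782, 2806) = 2 × 5 × 23 × 31 × 61 = 434930.
Smallest multiple of 434930 that is ≥ 2498200: ⌈2498200/434930⌉ × 434930 = 6 × 434930 = 2609580.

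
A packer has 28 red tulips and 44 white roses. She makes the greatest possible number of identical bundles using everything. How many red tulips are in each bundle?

Number of bundles = gcd(28, 44).
28 = 2^2 × 7
44 = 2^2 × 11
gcd(28, 44) = 2^2 = 4.
red tulips per bundle = 28 / 4 = 7.

7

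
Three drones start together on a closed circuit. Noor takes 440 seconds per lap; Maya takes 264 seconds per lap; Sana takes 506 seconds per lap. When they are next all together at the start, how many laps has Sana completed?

60 laps

All finish a whole number of cycles simultaneously at t = LCM of the periods.
440 = 2^3 × 5 × 11
264 = 2^3 × 3 × 11
506 = 2 × 11 × 23
LCM(440, 264, 506) = 2^3 × 3 × 5 × 11 × 23 = 30360.
Laps for period 506: 30360 / 506 = 60.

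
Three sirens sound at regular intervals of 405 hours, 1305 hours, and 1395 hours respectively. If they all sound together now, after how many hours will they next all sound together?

The first simultaneous occurrence is after LCM of the individual periods.
405 = 3^4 × 5
1305 = 3^2 × 5 × 29
1395 = 3^2 × 5 × 31
LCM(405, 1305, 1395) = 3^4 × 5 × 29 × 31 = 364095.

364095 hours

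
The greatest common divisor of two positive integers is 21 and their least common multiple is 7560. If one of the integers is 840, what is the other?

For two integers, gcd × lcm = product, so the other is (21 × 7560) / 840 = 158760 / 840 = 189.

189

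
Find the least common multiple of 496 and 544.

496 = 2^4 × 31
544 = 2^5 × 17
LCM(496, 544) = 2^5 × 17 × 31 = 16864.

16864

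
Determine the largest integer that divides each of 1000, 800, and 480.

40

1000 = 2^3 × 5^3
800 = 2^5 × 5^2
480 = 2^5 × 3 × 5
gcd(1000, 800, 480) = 2^3 × 5 = 40.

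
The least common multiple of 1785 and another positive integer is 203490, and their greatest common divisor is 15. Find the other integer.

1710

gcd × lcm = product of the two integers, so the other integer is (15 × 203490) / 1785 = 1710.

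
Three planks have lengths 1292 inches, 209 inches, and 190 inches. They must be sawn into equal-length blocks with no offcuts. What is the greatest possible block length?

19 inches

The block length must divide every plank, so the greatest is gcd(1292, 209, 190).
1292 = 2^2 × 17 × 19
209 = 11 × 19
190 = 2 × 5 × 19
gcd(1292, 209, 190) = 19.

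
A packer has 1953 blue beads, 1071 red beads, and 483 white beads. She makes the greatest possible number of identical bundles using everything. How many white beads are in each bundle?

Number of bundles = gcd(1953, 1071, 483).
1953 = 3^2 × 7 × 31
1071 = 3^2 × 7 × 17
483 = 3 × 7 × 23
gcd(1953, 1071, 483) = 3 × 7 = 21.
white beads per bundle = 483 / 21 = 23.

23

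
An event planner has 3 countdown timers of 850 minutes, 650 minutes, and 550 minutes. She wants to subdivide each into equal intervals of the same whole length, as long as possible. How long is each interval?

50 minutes

The interval must divide each timer length; the longest such is the gcd.
850 = 2 × 5^2 × 17
650 = 2 × 5^2 × 13
550 = 2 × 5^2 × 11
gcd(850, 650, 550) = 2 × 5^2 = 50.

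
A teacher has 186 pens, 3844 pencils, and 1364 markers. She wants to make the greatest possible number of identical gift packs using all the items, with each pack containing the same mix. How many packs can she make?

The pack count must divide each quantity, so the greatest is gcd(186, 3844, 1364).
186 = 2 × 3 × 31
3844 = 2^2 × 31^2
1364 = 2^2 × 11 × 31
gcd(186, 3844, 1364) = 2 × 31 = 62.

62 packs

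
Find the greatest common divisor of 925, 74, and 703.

925 = 5^2 × 37
74 = 2 × 37
703 = 19 × 37
gcd(925, 74, 703) = 37.

37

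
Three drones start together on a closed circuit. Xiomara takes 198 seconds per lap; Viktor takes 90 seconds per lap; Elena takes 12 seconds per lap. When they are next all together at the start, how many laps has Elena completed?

165 laps

They are all back at their starting positions together after one LCM of the periods.
198 = 2 × 3^2 × 11
90 = 2 × 3^2 × 5
12 = 2^2 × 3
LCM(198, 90, 12) = 2^2 × 3^2 × 5 × 11 = 1980.
Laps for period 12: 1980 / 12 = 165.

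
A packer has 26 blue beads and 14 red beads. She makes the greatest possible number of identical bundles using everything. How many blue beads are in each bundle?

13

Number of bundles = gcd(26, 14).
26 = 2 × 13
14 = 2 × 7
gcd(26, 14) = 2.
blue beads per bundle = 26 / 2 = 13.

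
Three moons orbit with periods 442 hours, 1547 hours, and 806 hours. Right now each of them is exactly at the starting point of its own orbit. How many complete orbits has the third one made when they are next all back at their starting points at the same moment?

They are all back at their starting positions together after one LCM of the periods.
442 = 2 × 13 × 17
1547 = 7 × 13 × 17
806 = 2 × 13 × 31
LCM(442, 1547, 806) = 2 × 7 × 13 × 17 × 31 = 95914.
Orbits for period 806: 95914 / 806 = 119.

119 orbits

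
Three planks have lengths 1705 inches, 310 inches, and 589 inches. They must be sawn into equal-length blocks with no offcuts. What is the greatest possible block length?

31 inches

This is the greatest common divisor of 1705, 310, and 589.
1705 = 5 × 11 × 31
310 = 2 × 5 × 31
589 = 19 × 31
gcd(1705, 310, 589) = 31.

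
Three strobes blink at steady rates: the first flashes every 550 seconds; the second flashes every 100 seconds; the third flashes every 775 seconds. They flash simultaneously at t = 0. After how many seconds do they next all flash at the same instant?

34100 seconds

We need the least common multiple of the intervals.
550 = 2 × 5^2 × 11
100 = 2^2 × 5^2
775 = 5^2 × 31
LCM(550, 100, 775) = 2^2 × 5^2 × 11 × 31 = 34100.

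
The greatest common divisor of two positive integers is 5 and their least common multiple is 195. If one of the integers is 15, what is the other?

65

For two integers, gcd × lcm = product, so the other is (5 × 195) / 15 = 975 / 15 = 65.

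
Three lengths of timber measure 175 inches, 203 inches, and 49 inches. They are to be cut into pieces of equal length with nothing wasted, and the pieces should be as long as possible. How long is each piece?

The greatest length dividing all of 175, 203, and 49 is their gcd.
175 = 5^2 × 7
203 = 7 × 29
49 = 7^2
gcd(175, 203, 49) = 7.

7 inches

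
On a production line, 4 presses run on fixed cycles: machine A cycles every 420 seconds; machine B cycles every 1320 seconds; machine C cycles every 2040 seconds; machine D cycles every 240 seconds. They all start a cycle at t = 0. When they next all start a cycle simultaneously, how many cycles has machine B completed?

238 cycles

They are all back at their starting positions together after one LCM of the periods.
420 = 2^2 × 3 × 5 × 7
1320 = 2^3 × 3 × 5 × 11
2040 = 2^3 × 3 × 5 × 17
240 = 2^4 × 3 × 5
LCM(420, 1320, 2040, 240) = 2^4 × 3 × 5 × 7 × 11 × 17 = 314160.
Cycles for period 1320: 314160 / 1320 = 238.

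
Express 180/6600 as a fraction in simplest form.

180 = 2^2 × 3^2 × 5
6600 = 2^3 × 3 × 5^2 × 11
gcd(180, 6600) = 2^2 × 3 × 5 = 60.
Divide numerator and denominator by 60: 180/6600 = 3/110.

3/110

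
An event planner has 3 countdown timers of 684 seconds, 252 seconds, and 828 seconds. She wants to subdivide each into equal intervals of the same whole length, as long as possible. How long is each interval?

The interval must divide each timer length; the longest such is the gcd.
684 = 2^2 × 3^2 × 19
252 = 2^2 × 3^2 × 7
828 = 2^2 × 3^2 × 23
gcd(684, 252, 828) = 2^2 × 3^2 = 36.

36 seconds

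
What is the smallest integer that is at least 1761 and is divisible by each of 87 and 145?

2175

The integer must be a common multiple of 87 and 145, so a multiple of their LCM.
87 = 3 × 29
145 = 5 × 29
LCM(87, 145) = 3 × 5 × 29 = 435.
Smallest multiple of 435 that is ≥ 1761: ⌈1761/435⌉ × 435 = 5 × 435 = 2175.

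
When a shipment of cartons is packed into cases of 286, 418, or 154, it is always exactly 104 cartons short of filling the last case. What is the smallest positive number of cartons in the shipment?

Being 104 short of a full case of size k means N ≡ −104 (mod k), i.e. N + 104 is a multiple of each size.
286 = 2 × 11 × 13
418 = 2 × 11 × 19
154 = 2 × 7 × 11
LCM(286, 418, 154) = 2 × 7 × 11 × 13 × 19 = 38038.
Smallest positive N is 38038 − 104 = 37934.

37934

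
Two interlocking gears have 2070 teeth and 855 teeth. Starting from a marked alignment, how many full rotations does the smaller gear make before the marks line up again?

46 rotations

All finish a whole number of cycles simultaneously at t = LCM of the periods.
2070 = 2 × 3^2 × 5 × 23
855 = 3^2 × 5 × 19
LCM(2070, 855) = 2 × 3^2 × 5 × 19 × 23 = 39330.
Rotations for period 855: 39330 / 855 = 46.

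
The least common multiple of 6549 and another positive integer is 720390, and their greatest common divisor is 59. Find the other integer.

gcd × lcm = product of the two integers, so the other integer is (59 × 720390) / 6549 = 6490.

6490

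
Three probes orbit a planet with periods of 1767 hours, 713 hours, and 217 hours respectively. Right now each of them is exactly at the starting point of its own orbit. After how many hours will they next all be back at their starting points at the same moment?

We need the least common multiple of the intervals.
1767 = 3 × 19 × 31
713 = 23 × 31
217 = 7 × 31
LCM(1767, 713, 217) = 3 × 7 × 19 × 23 × 31 = 284487.

284487 hours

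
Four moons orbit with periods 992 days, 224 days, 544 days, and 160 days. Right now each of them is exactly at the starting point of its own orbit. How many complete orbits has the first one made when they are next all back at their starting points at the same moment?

595 orbits

The first common completion time is the LCM of the periods.
992 = 2^5 × 31
224 = 2^5 × 7
544 = 2^5 × 17
160 = 2^5 × 5
LCM(992, 224, 544, 160) = 2^5 × 5 × 7 × 17 × 31 = 590240.
Orbits for period 992: 590240 / 992 = 595.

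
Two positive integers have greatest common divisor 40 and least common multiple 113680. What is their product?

For any two positive integers, gcd × lcm = product = 40 × 113680 = 4547200.

4547200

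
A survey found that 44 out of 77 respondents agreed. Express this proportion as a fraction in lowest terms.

44 = 2^2 × 11
77 = 7 × 11
gcd(44, 77) = 11.
Divide numerator and denominator by 11: 44/77 = 4/7.

4/7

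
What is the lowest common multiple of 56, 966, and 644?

3864

56 = 2^3 × 7
966 = 2 × 3 × 7 × 23
644 = 2^2 × 7 × 23
LCM(56, 966, 644) = 2^3 × 3 × 7 × 23 = 3864.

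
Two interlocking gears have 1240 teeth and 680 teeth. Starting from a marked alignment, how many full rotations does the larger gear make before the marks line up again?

They are all back at their starting positions together after one LCM of the periods.
1240 = 2^3 × 5 × 31
680 = 2^3 × 5 × 17
LCM(1240, 680) = 2^3 × 5 × 17 × 31 = 21080.
Rotations for period 1240: 21080 / 1240 = 17.

17 rotations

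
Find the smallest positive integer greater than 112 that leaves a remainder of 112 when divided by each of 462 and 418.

N − 112 must be a common multiple of 462 and 418.
462 = 2 × 3 × 7 × 11
418 = 2 × 11 × 19
LCM(462, 418) = 2 × 3 × 7 × 11 × 19 = 8778.
Smallest N > 112 is LCM + 112 = 8778 + 112 = 8890.

8890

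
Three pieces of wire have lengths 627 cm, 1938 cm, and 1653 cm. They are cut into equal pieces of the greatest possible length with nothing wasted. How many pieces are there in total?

Piece length = gcd(627, 1938, 1653).
627 = 3 × 11 × 19
1938 = 2 × 3 × 17 × 19
1653 = 3 × 19 × 29
gcd(627, 1938, 1653) = 3 × 19 = 57.
Total pieces = 627/57 + 1938/57 + 1653/57 = 11 + 34 + 29 = 74.

74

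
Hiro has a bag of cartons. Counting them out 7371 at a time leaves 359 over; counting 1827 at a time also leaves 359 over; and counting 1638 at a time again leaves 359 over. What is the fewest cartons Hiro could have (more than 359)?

N − 359 must be a common multiple of 7371, 1827, and 1638.
7371 = 3^4 × 7 × 13
1827 = 3^2 × 7 × 29
1638 = 2 × 3^2 × 7 × 13
LCM(7371, 1827, 1638) = 2 × 3^4 × 7 × 13 × 29 = 427518.
Smallest N > 359 is LCM + 359 = 427518 + 359 = 427877.

427877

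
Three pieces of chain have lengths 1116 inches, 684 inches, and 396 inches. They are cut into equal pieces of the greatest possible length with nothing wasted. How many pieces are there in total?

61

Piece length = gcd(1116, 684, 396).
1116 = 2^2 × 3^2 × 31
684 = 2^2 × 3^2 × 19
396 = 2^2 × 3^2 × 11
gcd(1116, 684, 396) = 2^2 × 3^2 = 36.
Total pieces = 1116/36 + 684/36 + 396/36 = 31 + 19 + 11 = 61.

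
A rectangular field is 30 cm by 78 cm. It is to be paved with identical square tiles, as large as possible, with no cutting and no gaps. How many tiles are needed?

65

Tile side = gcd(30, 78).
30 = 2 × 3 × 5
78 = 2 × 3 × 13
gcd(30, 78) = 2 × 3 = 6.
Tiles: (30/6) × (78/6) = 5 × 13 = 65.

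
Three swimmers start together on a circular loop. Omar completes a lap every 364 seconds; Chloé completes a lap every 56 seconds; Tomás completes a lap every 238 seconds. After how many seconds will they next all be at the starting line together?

12376 seconds

We need the least common multiple of the intervals.
364 = 2^2 × 7 × 13
56 = 2^3 × 7
238 = 2 × 7 × 17
LCM(364, 56, 238) = 2^3 × 7 × 13 × 17 = 12376.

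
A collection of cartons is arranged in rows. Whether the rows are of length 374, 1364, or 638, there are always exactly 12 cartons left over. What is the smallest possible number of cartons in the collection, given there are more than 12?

N − 12 must be a common multiple of 374, 1364, and 638.
374 = 2 × 11 × 17
1364 = 2^2 × 11 × 31
638 = 2 × 11 × 29
LCM(374, 1364, 638) = 2^2 × 11 × 17 × 29 × 31 = 672452.
Smallest N > 12 is LCM + 12 = 672452 + 12 = 672464.

672464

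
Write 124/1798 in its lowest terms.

2/29

124 = 2^2 × 31
1798 = 2 × 29 × 31
gcd(124, 1798) = 2 × 31 = 62.
Divide numerator and denominator by 62: 124/1798 = 2/29.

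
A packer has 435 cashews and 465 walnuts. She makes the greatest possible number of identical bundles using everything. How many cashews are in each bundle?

Number of bundles = gcd(435, 465).
435 = 3 × 5 × 29
465 = 3 × 5 × 31
gcd(435, 465) = 3 × 5 = 15.
cashews per bundle = 435 / 15 = 29.

29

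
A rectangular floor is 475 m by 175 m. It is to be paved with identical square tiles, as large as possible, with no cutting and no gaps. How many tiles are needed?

133

Tile side = gcd(475, 175).
475 = 5^2 × 19
175 = 5^2 × 7
gcd(475, 175) = 5^2 = 25.
Tiles: (475/25) × (175/25) = 19 × 7 = 133.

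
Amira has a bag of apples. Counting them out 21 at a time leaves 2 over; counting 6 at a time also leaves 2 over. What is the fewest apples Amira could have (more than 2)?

44

N − 2 must be a common multiple of 21 and 6.
21 = 3 × 7
6 = 2 × 3
LCM(21, 6) = 2 × 3 × 7 = 42.
Smallest N > 2 is LCM + 2 = 42 + 2 = 44.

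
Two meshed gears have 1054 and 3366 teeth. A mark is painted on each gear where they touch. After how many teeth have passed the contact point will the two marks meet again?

104346 teeth

The first simultaneous occurrence is after LCM of the individual periods.
1054 = 2 × 17 × 31
3366 = 2 × 3^2 × 11 × 17
LCM(1054, 3366) = 2 × 3^2 × 11 × 17 × 31 = 104346.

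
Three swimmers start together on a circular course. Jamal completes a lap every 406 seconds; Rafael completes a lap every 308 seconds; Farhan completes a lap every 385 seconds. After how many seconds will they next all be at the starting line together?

44660 seconds

We need the least common multiple of the intervals.
406 = 2 × 7 × 29
308 = 2^2 × 7 × 11
385 = 5 × 7 × 11
LCM(406, 308, 385) = 2^2 × 5 × 7 × 11 × 29 = 44660.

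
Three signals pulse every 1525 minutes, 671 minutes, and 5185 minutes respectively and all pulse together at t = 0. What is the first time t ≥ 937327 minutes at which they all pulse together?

1140700 minutes

Joint pulses occur at multiples of LCM(1525, 671, 5185).
1525 = 5^2 × 61
671 = 11 × 61
5185 = 5 × 17 × 61
LCM(1525, 671, 5185) = 5^2 × 11 × 17 × 61 = 285175.
Smallest multiple of 285175 that is ≥ 937327: ⌈937327/285175⌉ × 285175 = 4 × 285175 = 1140700.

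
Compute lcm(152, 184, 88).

152 = 2^3 × 19
184 = 2^3 × 23
88 = 2^3 × 11
LCM(152, 184, 88) = 2^3 × 11 × 19 × 23 = 38456.

38456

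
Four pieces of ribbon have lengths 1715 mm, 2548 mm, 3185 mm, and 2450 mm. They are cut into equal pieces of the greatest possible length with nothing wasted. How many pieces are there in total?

Piece length = gcd(1715, 2548, 3185, 2450).
1715 = 5 × 7^3
2548 = 2^2 × 7^2 × 13
3185 = 5 × 7^2 × 13
2450 = 2 × 5^2 × 7^2
gcd(1715, 2548, 3185, 2450) = 7^2 = 49.
Total pieces = 1715/49 + 2548/49 + 3185/49 + 2450/49 = 35 + 52 + 65 + 50 = 202.

202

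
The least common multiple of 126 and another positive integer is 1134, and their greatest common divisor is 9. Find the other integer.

gcd × lcm = product of the two integers, so the other integer is (9 × 1134) / 126 = 81.

81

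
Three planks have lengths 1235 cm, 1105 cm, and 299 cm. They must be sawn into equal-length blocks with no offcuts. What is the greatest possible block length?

The block length must divide every plank, so the greatest is gcd(1235, 1105, 299).
1235 = 5 × 13 × 19
1105 = 5 × 13 × 17
299 = 13 × 23
gcd(1235, 1105, 299) = 13.

13 cm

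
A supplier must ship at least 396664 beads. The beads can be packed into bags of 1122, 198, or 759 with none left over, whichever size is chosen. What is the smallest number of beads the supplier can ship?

464508

The number of beads must be a common multiple of 1122, 198, and 759, so a multiple of their LCM.
1122 = 2 × 3 × 11 × 17
198 = 2 × 3^2 × 11
759 = 3 × 11 × 23
LCM(1122, 198, 759) = 2 × 3^2 × 11 × 17 × 23 = 77418.
Smallest multiple of 77418 that is ≥ 396664: ⌈396664/77418⌉ × 77418 = 6 × 77418 = 464508.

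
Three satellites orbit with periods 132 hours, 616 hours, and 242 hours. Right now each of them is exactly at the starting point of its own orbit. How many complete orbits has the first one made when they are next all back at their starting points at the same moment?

They are all back at their starting positions together after one LCM of the periods.
132 = 2^2 × 3 × 11
616 = 2^3 × 7 × 11
242 = 2 × 11^2
LCM(132, 616, 242) = 2^3 × 3 × 7 × 11^2 = 20328.
Orbits for period 132: 20328 / 132 = 154.

154 orbits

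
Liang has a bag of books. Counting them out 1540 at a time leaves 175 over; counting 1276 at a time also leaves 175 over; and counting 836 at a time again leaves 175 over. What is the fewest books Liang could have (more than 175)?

N − 175 must be a common multiple of 1540, 1276, and 836.
1540 = 2^2 × 5 × 7 × 11
1276 = 2^2 × 11 × 29
836 = 2^2 × 11 × 19
LCM(1540, 1276, 836) = 2^2 × 5 × 7 × 11 × 19 × 29 = 848540.
Smallest N > 175 is LCM + 175 = 848540 + 175 = 848715.

848715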